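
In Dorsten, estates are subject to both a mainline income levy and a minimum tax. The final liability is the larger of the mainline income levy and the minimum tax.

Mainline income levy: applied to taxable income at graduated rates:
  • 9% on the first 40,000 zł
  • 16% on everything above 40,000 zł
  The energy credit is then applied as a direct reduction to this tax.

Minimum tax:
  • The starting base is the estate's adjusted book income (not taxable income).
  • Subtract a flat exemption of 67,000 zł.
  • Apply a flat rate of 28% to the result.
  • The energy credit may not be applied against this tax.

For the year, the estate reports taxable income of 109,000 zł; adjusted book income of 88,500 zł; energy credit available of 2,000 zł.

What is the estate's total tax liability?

Minimum tax:
  Base (adjusted book income): 88,500 zł
  Less exemption 67,000 zł → base 21,500 zł
  21,500 zł × 28% = 6,020 zł

Mainline income levy:
  40,000 zł × 9% = 3,600 zł
  69,000 zł × 16% = 11,040 zł
  → 14,640 zł
  Less energy credit 2,000 zł → 12,640 zł

12,640 zł > 6,020 zł, so the mainline income levy governs.

12,640 zł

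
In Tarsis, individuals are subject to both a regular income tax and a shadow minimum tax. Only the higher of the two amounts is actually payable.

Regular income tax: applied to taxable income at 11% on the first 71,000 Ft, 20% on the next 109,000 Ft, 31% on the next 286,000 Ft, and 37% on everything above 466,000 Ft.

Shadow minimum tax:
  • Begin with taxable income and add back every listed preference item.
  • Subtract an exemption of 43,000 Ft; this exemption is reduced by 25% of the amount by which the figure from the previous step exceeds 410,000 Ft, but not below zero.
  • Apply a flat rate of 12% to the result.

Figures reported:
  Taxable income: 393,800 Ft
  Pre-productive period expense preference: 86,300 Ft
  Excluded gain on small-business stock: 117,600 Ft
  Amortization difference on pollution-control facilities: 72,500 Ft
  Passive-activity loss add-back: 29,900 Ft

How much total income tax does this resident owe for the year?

Shadow minimum tax:
  Adjusted income: 393,800 Ft + 86,300 Ft + 117,600 Ft + 72,500 Ft + 29,900 Ft = 700,100 Ft
  Exemption: 25% × (700,100 Ft − 410,000 Ft) = 72,525 Ft ≥ 43,000 Ft, so the exemption is fully phased out
  Base: 700,100 Ft − 0 Ft = 700,100 Ft
  700,100 Ft × 12% = 84,012 Ft

Regular income tax:
  71,000 Ft × 11% = 7,810 Ft
  109,000 Ft × 20% = 21,800 Ft
  213,800 Ft × 31% = 66,278 Ft
  → 95,888 Ft

95,888 Ft > 84,012 Ft, so the regular income tax governs.

95,888 Ft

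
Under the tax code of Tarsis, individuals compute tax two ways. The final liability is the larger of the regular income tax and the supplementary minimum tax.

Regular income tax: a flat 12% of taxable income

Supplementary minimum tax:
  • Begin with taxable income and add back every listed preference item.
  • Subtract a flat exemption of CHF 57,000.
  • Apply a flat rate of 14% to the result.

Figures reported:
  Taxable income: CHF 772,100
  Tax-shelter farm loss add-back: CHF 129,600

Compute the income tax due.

CHF 118,258

Regular income tax:
  CHF 772,100 × 12% = CHF 92,652

Supplementary minimum tax:
  Adjusted income: CHF 772,100 + CHF 129,600 = CHF 901,700
  Less exemption CHF 57,000 → base CHF 844,700
  CHF 844,700 × 14% = CHF 118,258

CHF 118,258 > CHF 92,652, so the supplementary minimum tax is the binding amount.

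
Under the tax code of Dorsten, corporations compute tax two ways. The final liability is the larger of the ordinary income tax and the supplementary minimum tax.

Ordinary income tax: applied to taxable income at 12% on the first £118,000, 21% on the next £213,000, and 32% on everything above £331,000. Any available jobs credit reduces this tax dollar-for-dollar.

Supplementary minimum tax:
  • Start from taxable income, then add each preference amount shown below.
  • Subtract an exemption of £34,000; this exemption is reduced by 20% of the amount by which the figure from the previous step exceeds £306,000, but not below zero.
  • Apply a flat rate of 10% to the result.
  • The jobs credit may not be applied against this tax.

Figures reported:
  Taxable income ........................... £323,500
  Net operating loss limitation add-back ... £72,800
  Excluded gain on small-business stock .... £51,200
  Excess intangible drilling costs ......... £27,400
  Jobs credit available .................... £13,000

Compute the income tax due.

£47,468

Supplementary minimum tax:
  Adjusted income: £323,500 + £72,800 + £51,200 + £27,400 = £474,900
  Exemption: £34,000 − 20% × (£474,900 − £306,000) = £34,000 − £33,780 = £220
  Base: £474,900 − £220 = £474,680
  £474,680 × 10% = £47,468

Ordinary income tax:
  £118,000 × 12% = £14,160
  £205,500 × 21% = £43,155
  → £57,315
  Less jobs credit £13,000 → £44,315

£47,468 > £44,315, so the supplementary minimum tax is the binding amount.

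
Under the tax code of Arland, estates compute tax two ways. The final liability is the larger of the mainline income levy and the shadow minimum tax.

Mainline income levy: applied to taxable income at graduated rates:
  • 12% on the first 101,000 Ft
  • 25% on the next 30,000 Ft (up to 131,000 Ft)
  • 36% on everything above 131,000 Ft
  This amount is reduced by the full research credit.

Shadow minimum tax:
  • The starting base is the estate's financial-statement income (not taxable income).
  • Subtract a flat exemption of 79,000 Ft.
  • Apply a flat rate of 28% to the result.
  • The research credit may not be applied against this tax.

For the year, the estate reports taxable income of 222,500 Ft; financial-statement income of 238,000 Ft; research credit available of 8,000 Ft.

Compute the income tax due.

44,560 Ft

Shadow minimum tax:
  Base (financial-statement income): 238,000 Ft
  Less exemption 79,000 Ft → base 159,000 Ft
  159,000 Ft × 28% = 44,520 Ft

Mainline income levy:
  101,000 Ft × 12% = 12,120 Ft
  30,000 Ft × 25% = 7,500 Ft
  91,500 Ft × 36% = 32,940 Ft
  → 52,560 Ft
  Less research credit 8,000 Ft → 44,560 Ft

44,560 Ft > 44,520 Ft, so the mainline income levy governs.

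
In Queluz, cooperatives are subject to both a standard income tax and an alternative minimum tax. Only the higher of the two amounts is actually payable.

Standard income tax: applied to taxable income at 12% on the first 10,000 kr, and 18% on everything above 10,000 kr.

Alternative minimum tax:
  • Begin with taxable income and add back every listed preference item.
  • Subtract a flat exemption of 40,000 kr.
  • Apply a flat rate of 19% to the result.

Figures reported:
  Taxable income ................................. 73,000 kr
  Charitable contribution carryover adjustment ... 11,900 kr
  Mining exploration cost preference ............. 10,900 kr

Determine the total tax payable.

12,540 kr

Alternative minimum tax:
  Adjusted income: 73,000 kr + 11,900 kr + 10,900 kr = 95,800 kr
  Less exemption 40,000 kr → base 55,800 kr
  55,800 kr × 19% = 10,602 kr

Standard income tax:
  10,000 kr × 12% = 1,200 kr
  63,000 kr × 18% = 11,340 kr
  → 12,540 kr

12,540 kr > 10,602 kr, so the standard income tax governs.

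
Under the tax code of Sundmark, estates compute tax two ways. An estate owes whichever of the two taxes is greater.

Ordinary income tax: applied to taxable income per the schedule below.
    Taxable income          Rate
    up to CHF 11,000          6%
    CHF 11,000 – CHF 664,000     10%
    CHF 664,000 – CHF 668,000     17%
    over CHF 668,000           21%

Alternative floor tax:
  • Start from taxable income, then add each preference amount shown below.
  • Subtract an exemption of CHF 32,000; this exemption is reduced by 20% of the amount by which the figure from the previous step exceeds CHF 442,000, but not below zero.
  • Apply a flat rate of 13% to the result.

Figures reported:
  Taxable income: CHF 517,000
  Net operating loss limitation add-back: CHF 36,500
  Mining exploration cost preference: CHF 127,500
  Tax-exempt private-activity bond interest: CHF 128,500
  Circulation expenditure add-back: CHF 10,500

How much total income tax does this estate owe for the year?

Ordinary income tax:
  CHF 11,000 × 6% = CHF 660
  CHF 506,000 × 10% = CHF 50,600
  → CHF 51,260

Alternative floor tax:
  Adjusted income: CHF 517,000 + CHF 36,500 + CHF 127,500 + CHF 128,500 + CHF 10,500 = CHF 820,000
  Exemption: 20% × (CHF 820,000 − CHF 442,000) = CHF 75,600 ≥ CHF 32,000, so the exemption is fully phased out
  Base: CHF 820,000 − CHF 0 = CHF 820,000
  CHF 820,000 × 13% = CHF 106,600

CHF 106,600 > CHF 51,260, so the alternative floor tax is the binding amount.

CHF 106,600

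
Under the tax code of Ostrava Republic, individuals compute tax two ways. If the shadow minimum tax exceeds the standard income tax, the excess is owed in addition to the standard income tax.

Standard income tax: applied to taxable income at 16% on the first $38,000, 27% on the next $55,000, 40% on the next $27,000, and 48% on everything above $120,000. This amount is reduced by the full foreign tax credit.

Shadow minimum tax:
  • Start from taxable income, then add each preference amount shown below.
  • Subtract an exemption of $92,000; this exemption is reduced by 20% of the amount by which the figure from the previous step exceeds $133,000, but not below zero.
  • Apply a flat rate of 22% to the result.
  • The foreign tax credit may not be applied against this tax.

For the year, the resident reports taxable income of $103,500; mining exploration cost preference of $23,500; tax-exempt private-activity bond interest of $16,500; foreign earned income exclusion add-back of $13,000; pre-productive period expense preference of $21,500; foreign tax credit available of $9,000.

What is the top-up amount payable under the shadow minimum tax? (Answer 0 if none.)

$4,770

Standard income tax:
  $38,000 × 16% = $6,080
  $55,000 × 27% = $14,850
  $10,500 × 40% = $4,200
  → $25,130
  Less foreign tax credit $9,000 → $16,130

Shadow minimum tax:
  Adjusted income: $103,500 + $23,500 + $16,500 + $13,000 + $21,500 = $178,000
  Exemption: $92,000 − 20% × ($178,000 − $133,000) = $92,000 − $9,000 = $83,000
  Base: $178,000 − $83,000 = $95,000
  $95,000 × 22% = $20,900

Excess of shadow minimum tax over standard income tax: $20,900 − $16,130 = $4,770.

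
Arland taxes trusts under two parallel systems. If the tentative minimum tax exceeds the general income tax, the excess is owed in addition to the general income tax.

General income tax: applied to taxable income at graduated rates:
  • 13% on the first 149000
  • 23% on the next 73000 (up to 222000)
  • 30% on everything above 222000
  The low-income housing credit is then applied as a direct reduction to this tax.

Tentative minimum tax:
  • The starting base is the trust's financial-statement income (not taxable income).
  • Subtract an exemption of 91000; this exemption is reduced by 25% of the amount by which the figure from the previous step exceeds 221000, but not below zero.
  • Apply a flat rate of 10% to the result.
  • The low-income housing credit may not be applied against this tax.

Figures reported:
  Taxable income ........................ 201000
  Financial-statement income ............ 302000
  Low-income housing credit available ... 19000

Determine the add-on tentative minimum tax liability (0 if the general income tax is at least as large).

Tentative minimum tax:
  Base (financial-statement income): 302000
  Exemption: 91000 − 25% × (302000 − 221000) = 91000 − 20250 = 70750
  Base: 302000 − 70750 = 231250
  231250 × 10% = 23125

General income tax:
  149000 × 13% = 19370
  52000 × 23% = 11960
  → 31330
  Less low-income housing credit 19000 → 12330

Excess of tentative minimum tax over general income tax: 23125 − 12330 = 10795.

10795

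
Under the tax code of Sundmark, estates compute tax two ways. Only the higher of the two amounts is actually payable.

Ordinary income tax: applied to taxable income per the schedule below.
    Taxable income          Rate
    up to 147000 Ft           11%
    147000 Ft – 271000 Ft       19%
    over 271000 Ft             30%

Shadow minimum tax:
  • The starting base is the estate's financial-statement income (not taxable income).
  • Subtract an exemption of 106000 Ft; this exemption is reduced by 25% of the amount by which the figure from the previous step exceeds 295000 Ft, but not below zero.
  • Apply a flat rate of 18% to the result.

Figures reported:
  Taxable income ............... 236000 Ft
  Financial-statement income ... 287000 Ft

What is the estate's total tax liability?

33080 Ft

Shadow minimum tax:
  Base (financial-statement income): 287000 Ft
  Exemption: 287000 Ft ≤ 295000 Ft, so full 106000 Ft applies
  Base: 287000 Ft − 106000 Ft = 181000 Ft
  181000 Ft × 18% = 32580 Ft

Ordinary income tax:
  147000 Ft × 11% = 16170 Ft
  89000 Ft × 19% = 16910 Ft
  → 33080 Ft

33080 Ft > 32580 Ft, so the ordinary income tax governs.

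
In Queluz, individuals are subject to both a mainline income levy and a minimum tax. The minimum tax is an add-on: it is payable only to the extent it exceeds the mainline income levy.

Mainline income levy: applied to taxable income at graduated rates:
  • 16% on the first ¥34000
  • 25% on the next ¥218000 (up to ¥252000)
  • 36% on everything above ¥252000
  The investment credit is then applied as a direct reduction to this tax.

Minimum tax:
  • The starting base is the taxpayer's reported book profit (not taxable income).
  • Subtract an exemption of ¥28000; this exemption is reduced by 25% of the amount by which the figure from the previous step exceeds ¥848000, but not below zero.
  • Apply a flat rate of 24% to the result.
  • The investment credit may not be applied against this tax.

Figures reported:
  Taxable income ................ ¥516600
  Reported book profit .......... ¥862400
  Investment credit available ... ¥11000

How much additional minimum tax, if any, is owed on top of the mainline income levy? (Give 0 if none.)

Minimum tax:
  Base (reported book profit): ¥862400
  Exemption: ¥28000 − 25% × (¥862400 − ¥848000) = ¥28000 − ¥3600 = ¥24400
  Base: ¥862400 − ¥24400 = ¥838000
  ¥838000 × 24% = ¥201120

Mainline income levy:
  ¥34000 × 16% = ¥5440
  ¥218000 × 25% = ¥54500
  ¥264600 × 36% = ¥95256
  → ¥155196
  Less investment credit ¥11000 → ¥144196

Excess of minimum tax over mainline income levy: ¥201120 − ¥144196 = ¥56924.

¥56924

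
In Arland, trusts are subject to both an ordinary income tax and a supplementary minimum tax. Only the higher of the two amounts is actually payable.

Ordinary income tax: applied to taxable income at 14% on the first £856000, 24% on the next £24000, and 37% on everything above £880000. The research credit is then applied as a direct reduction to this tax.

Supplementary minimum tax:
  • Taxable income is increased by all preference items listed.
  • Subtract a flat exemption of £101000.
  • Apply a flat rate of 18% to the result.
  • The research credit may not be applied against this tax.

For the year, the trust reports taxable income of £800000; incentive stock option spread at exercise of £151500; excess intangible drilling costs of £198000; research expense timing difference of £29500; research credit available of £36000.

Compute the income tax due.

Supplementary minimum tax:
  Adjusted income: £800000 + £151500 + £198000 + £29500 = £1179000
  Less exemption £101000 → base £1078000
  £1078000 × 18% = £194040

Ordinary income tax:
  £800000 × 14% = £112000
  Less research credit £36000 → £76000

£194040 > £76000, so the supplementary minimum tax is the binding amount.

£194040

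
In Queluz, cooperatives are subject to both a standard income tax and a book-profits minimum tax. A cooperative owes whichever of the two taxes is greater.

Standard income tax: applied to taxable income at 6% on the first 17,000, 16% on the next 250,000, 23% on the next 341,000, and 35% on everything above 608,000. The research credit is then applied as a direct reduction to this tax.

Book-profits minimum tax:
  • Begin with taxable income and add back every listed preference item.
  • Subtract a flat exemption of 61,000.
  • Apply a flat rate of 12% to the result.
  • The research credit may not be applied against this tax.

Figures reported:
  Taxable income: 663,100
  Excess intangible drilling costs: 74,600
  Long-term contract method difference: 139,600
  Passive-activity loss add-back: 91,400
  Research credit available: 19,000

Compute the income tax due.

119,735

Book-profits minimum tax:
  Adjusted income: 663,100 + 74,600 + 139,600 + 91,400 = 968,700
  Less exemption 61,000 → base 907,700
  907,700 × 12% = 108,924

Standard income tax:
  17,000 × 6% = 1,020
  250,000 × 16% = 40,000
  341,000 × 23% = 78,430
  55,100 × 35% = 19,285
  → 138,735
  Less research credit 19,000 → 119,735

119,735 > 108,924, so the standard income tax governs.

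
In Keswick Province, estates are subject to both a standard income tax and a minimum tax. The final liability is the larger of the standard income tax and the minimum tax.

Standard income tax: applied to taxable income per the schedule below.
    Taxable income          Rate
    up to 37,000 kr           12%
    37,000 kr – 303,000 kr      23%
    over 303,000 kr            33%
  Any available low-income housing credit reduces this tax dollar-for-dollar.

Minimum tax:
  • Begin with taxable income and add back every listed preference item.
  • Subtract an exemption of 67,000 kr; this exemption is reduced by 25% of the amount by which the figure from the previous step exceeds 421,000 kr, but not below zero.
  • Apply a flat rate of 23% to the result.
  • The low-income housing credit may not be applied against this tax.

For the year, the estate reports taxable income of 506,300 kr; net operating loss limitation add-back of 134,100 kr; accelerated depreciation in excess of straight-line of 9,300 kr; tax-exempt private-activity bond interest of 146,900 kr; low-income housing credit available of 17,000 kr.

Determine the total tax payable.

183,218 kr

Standard income tax:
  37,000 kr × 12% = 4,440 kr
  266,000 kr × 23% = 61,180 kr
  203,300 kr × 33% = 67,089 kr
  → 132,709 kr
  Less low-income housing credit 17,000 kr → 115,709 kr

Minimum tax:
  Adjusted income: 506,300 kr + 134,100 kr + 9,300 kr + 146,900 kr = 796,600 kr
  Exemption: 25% × (796,600 kr − 421,000 kr) = 93,900 kr ≥ 67,000 kr, so the exemption is fully phased out
  Base: 796,600 kr − 0 kr = 796,600 kr
  796,600 kr × 23% = 183,218 kr

183,218 kr > 115,709 kr, so the minimum tax is the binding amount.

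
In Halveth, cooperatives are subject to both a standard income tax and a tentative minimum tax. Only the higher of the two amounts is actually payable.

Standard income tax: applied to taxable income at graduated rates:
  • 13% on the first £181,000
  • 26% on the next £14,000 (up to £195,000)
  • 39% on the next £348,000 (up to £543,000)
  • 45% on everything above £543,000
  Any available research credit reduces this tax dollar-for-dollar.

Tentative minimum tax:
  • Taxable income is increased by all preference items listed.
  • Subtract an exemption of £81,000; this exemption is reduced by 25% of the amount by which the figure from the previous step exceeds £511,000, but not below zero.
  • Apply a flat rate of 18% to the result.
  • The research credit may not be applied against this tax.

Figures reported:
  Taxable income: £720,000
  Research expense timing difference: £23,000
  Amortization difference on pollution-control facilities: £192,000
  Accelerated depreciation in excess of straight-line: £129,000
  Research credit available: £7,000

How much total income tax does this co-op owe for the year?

Standard income tax:
  £181,000 × 13% = £23,530
  £14,000 × 26% = £3,640
  £348,000 × 39% = £135,720
  £177,000 × 45% = £79,650
  → £242,540
  Less research credit £7,000 → £235,540

Tentative minimum tax:
  Adjusted income: £720,000 + £23,000 + £192,000 + £129,000 = £1,064,000
  Exemption: 25% × (£1,064,000 − £511,000) = £138,250 ≥ £81,000, so the exemption is fully phased out
  Base: £1,064,000 − £0 = £1,064,000
  £1,064,000 × 18% = £191,520

£235,540 > £191,520, so the standard income tax governs.

£235,540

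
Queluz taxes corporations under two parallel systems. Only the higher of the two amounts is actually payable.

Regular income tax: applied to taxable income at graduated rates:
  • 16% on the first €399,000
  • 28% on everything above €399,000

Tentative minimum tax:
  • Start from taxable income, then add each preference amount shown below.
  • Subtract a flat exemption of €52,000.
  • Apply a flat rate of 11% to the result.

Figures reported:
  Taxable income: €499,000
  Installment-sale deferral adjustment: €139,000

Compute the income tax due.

€91,840

Tentative minimum tax:
  Adjusted income: €499,000 + €139,000 = €638,000
  Less exemption €52,000 → base €586,000
  €586,000 × 11% = €64,460

Regular income tax:
  €399,000 × 16% = €63,840
  €100,000 × 28% = €28,000
  → €91,840

€91,840 > €64,460, so the regular income tax governs.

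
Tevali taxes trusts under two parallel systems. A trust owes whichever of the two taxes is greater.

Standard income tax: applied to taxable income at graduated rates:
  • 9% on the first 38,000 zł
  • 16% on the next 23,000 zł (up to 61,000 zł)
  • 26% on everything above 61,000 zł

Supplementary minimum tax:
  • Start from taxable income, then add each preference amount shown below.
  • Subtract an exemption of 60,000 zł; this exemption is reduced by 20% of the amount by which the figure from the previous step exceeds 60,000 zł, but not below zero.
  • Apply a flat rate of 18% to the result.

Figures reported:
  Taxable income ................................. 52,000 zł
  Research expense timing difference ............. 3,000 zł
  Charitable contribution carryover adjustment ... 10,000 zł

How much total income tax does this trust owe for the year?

Supplementary minimum tax:
  Adjusted income: 52,000 zł + 3,000 zł + 10,000 zł = 65,000 zł
  Exemption: 60,000 zł − 20% × (65,000 zł − 60,000 zł) = 60,000 zł − 1,000 zł = 59,000 zł
  Base: 65,000 zł − 59,000 zł = 6,000 zł
  6,000 zł × 18% = 1,080 zł

Standard income tax:
  38,000 zł × 9% = 3,420 zł
  14,000 zł × 16% = 2,240 zł
  → 5,660 zł

5,660 zł > 1,080 zł, so the standard income tax governs.

5,660 zł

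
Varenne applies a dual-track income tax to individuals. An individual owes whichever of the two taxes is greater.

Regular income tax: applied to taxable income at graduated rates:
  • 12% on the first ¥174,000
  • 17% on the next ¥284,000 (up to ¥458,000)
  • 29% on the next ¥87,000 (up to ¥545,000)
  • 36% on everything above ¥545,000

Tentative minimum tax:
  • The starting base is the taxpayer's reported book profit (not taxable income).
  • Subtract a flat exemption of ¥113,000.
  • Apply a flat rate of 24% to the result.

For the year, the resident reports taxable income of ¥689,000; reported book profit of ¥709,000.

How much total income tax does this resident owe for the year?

¥146,230

Tentative minimum tax:
  Base (reported book profit): ¥709,000
  Less exemption ¥113,000 → base ¥596,000
  ¥596,000 × 24% = ¥143,040

Regular income tax:
  ¥174,000 × 12% = ¥20,880
  ¥284,000 × 17% = ¥48,280
  ¥87,000 × 29% = ¥25,230
  ¥144,000 × 36% = ¥51,840
  → ¥146,230

¥146,230 > ¥143,040, so the regular income tax governs.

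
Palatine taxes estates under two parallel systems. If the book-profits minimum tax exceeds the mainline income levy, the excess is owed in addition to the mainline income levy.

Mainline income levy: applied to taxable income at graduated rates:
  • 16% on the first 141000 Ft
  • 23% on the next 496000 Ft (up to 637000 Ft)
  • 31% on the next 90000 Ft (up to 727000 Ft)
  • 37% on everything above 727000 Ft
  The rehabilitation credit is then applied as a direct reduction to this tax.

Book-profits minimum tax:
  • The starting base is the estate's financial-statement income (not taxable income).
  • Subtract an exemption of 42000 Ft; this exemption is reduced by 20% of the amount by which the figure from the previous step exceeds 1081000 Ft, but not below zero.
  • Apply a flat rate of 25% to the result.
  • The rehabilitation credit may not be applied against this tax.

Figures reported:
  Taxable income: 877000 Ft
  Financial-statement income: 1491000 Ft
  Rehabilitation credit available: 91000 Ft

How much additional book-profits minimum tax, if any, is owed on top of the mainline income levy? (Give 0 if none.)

243710 Ft

Book-profits minimum tax:
  Base (financial-statement income): 1491000 Ft
  Exemption: 20% × (1491000 Ft − 1081000 Ft) = 82000 Ft ≥ 42000 Ft, so the exemption is fully phased out
  Base: 1491000 Ft − 0 Ft = 1491000 Ft
  1491000 Ft × 25% = 372750 Ft

Mainline income levy:
  141000 Ft × 16% = 22560 Ft
  496000 Ft × 23% = 114080 Ft
  90000 Ft × 31% = 27900 Ft
  150000 Ft × 37% = 55500 Ft
  → 220040 Ft
  Less rehabilitation credit 91000 Ft → 129040 Ft

Excess of book-profits minimum tax over mainline income levy: 372750 Ft − 129040 Ft = 243710 Ft.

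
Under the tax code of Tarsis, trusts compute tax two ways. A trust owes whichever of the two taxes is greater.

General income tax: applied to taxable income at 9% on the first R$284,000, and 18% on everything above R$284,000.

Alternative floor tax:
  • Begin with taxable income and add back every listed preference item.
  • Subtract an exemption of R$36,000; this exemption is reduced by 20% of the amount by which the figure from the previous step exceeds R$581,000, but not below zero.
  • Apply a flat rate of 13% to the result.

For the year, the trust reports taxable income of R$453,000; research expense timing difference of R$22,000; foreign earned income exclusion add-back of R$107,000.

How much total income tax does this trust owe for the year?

R$71,006

Alternative floor tax:
  Adjusted income: R$453,000 + R$22,000 + R$107,000 = R$582,000
  Exemption: R$36,000 − 20% × (R$582,000 − R$581,000) = R$36,000 − R$200 = R$35,800
  Base: R$582,000 − R$35,800 = R$546,200
  R$546,200 × 13% = R$71,006

General income tax:
  R$284,000 × 9% = R$25,560
  R$169,000 × 18% = R$30,420
  → R$55,980

R$71,006 > R$55,980, so the alternative floor tax is the binding amount.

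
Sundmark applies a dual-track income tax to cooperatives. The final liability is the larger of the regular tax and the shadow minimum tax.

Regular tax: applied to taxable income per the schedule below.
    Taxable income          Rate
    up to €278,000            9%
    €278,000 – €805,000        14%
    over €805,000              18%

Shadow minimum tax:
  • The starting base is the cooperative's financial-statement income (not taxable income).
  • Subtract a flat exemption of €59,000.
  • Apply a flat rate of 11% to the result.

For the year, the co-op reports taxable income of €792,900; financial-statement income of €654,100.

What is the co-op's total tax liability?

Regular tax:
  €278,000 × 9% = €25,020
  €514,900 × 14% = €72,086
  → €97,106

Shadow minimum tax:
  Base (financial-statement income): €654,100
  Less exemption €59,000 → base €595,100
  €595,100 × 11% = €65,461

€97,106 > €65,461, so the regular tax governs.

€97,106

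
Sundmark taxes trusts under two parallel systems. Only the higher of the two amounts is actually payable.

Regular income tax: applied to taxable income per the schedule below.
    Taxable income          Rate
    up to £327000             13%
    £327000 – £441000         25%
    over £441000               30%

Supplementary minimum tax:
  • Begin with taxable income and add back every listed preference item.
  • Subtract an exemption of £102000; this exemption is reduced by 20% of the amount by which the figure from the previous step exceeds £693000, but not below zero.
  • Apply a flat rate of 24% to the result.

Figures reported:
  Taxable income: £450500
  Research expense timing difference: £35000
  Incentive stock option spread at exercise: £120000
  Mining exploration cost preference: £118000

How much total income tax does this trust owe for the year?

£150624

Supplementary minimum tax:
  Adjusted income: £450500 + £35000 + £120000 + £118000 = £723500
  Exemption: £102000 − 20% × (£723500 − £693000) = £102000 − £6100 = £95900
  Base: £723500 − £95900 = £627600
  £627600 × 24% = £150624

Regular income tax:
  £327000 × 13% = £42510
  £114000 × 25% = £28500
  £9500 × 30% = £2850
  → £73860

£150624 > £73860, so the supplementary minimum tax is the binding amount.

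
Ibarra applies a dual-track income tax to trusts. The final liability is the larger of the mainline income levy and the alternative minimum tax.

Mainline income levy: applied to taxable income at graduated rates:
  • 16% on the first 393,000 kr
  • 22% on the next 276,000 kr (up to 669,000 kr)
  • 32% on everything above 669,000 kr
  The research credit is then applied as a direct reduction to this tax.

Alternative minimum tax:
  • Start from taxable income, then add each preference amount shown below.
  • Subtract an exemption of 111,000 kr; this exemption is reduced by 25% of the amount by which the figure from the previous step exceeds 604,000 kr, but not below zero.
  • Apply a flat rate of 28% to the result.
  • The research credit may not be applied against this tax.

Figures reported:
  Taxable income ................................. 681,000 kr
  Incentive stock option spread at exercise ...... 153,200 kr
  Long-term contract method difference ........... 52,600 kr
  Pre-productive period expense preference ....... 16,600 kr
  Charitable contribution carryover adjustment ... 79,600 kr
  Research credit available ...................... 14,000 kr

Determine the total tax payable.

Mainline income levy:
  393,000 kr × 16% = 62,880 kr
  276,000 kr × 22% = 60,720 kr
  12,000 kr × 32% = 3,840 kr
  → 127,440 kr
  Less research credit 14,000 kr → 113,440 kr

Alternative minimum tax:
  Adjusted income: 681,000 kr + 153,200 kr + 52,600 kr + 16,600 kr + 79,600 kr = 983,000 kr
  Exemption: 111,000 kr − 25% × (983,000 kr − 604,000 kr) = 111,000 kr − 94,750 kr = 16,250 kr
  Base: 983,000 kr − 16,250 kr = 966,750 kr
  966,750 kr × 28% = 270,690 kr

270,690 kr > 113,440 kr, so the alternative minimum tax is the binding amount.

270,690 kr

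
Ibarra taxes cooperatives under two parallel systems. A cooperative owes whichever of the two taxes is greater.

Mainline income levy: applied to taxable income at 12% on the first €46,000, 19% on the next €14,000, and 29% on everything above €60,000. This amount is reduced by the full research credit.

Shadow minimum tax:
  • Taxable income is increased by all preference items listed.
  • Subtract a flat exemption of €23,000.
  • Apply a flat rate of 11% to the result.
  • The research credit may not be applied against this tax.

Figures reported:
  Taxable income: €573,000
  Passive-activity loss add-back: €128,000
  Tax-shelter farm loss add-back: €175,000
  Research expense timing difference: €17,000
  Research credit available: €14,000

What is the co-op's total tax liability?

€142,950

Shadow minimum tax:
  Adjusted income: €573,000 + €128,000 + €175,000 + €17,000 = €893,000
  Less exemption €23,000 → base €870,000
  €870,000 × 11% = €95,700

Mainline income levy:
  €46,000 × 12% = €5,520
  €14,000 × 19% = €2,660
  €513,000 × 29% = €148,770
  → €156,950
  Less research credit €14,000 → €142,950

€142,950 > €95,700, so the mainline income levy governs.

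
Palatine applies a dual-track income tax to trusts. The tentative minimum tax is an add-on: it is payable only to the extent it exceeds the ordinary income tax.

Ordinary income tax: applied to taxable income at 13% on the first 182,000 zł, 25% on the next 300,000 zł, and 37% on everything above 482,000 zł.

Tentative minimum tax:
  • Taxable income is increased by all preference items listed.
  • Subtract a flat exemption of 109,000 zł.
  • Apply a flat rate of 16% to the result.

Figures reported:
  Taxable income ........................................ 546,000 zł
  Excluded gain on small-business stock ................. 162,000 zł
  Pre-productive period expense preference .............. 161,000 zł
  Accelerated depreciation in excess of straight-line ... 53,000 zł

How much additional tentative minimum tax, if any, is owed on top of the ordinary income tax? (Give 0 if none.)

Tentative minimum tax:
  Adjusted income: 546,000 zł + 162,000 zł + 161,000 zł + 53,000 zł = 922,000 zł
  Less exemption 109,000 zł → base 813,000 zł
  813,000 zł × 16% = 130,080 zł

Ordinary income tax:
  182,000 zł × 13% = 23,660 zł
  300,000 zł × 25% = 75,000 zł
  64,000 zł × 37% = 23,680 zł
  → 122,340 zł

Excess of tentative minimum tax over ordinary income tax: 130,080 zł − 122,340 zł = 7,740 zł.

7,740 zł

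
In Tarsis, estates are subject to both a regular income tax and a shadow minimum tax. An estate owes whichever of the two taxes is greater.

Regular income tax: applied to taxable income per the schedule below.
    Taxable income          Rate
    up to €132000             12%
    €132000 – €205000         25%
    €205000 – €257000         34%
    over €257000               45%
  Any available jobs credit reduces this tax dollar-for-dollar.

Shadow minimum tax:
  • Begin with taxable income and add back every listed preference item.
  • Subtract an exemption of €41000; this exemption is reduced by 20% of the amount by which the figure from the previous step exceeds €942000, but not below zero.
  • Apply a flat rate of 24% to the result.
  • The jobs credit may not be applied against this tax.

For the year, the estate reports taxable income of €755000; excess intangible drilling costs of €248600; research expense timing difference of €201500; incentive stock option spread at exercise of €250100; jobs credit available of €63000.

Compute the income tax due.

Shadow minimum tax:
  Adjusted income: €755000 + €248600 + €201500 + €250100 = €1455200
  Exemption: 20% × (€1455200 − €942000) = €102640 ≥ €41000, so the exemption is fully phased out
  Base: €1455200 − €0 = €1455200
  €1455200 × 24% = €349248

Regular income tax:
  €132000 × 12% = €15840
  €73000 × 25% = €18250
  €52000 × 34% = €17680
  €498000 × 45% = €224100
  → €275870
  Less jobs credit €63000 → €212870

€349248 > €212870, so the shadow minimum tax is the binding amount.

€349248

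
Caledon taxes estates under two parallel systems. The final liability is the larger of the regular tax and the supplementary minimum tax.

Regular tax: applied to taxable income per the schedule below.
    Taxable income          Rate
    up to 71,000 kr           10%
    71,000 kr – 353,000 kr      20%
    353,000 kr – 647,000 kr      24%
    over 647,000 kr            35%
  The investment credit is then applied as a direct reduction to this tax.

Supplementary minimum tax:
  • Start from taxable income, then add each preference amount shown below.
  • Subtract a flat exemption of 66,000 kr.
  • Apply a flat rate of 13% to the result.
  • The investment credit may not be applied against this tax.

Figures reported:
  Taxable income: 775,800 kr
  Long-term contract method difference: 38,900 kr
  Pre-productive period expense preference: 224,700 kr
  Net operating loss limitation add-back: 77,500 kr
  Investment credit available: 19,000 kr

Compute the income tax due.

Supplementary minimum tax:
  Adjusted income: 775,800 kr + 38,900 kr + 224,700 kr + 77,500 kr = 1,116,900 kr
  Less exemption 66,000 kr → base 1,050,900 kr
  1,050,900 kr × 13% = 136,617 kr

Regular tax:
  71,000 kr × 10% = 7,100 kr
  282,000 kr × 20% = 56,400 kr
  294,000 kr × 24% = 70,560 kr
  128,800 kr × 35% = 45,080 kr
  → 179,140 kr
  Less investment credit 19,000 kr → 160,140 kr

160,140 kr > 136,617 kr, so the regular tax governs.

160,140 kr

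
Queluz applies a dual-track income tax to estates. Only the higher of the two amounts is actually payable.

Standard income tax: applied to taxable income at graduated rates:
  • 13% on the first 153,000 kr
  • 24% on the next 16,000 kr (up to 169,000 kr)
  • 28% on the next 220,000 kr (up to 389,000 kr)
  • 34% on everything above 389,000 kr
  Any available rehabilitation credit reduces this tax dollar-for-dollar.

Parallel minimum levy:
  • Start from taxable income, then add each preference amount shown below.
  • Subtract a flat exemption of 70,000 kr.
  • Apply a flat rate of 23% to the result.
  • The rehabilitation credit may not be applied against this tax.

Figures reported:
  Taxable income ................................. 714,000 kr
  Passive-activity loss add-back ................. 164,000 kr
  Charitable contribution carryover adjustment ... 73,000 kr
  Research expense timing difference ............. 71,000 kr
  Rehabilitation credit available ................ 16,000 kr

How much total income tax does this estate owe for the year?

Standard income tax:
  153,000 kr × 13% = 19,890 kr
  16,000 kr × 24% = 3,840 kr
  220,000 kr × 28% = 61,600 kr
  325,000 kr × 34% = 110,500 kr
  → 195,830 kr
  Less rehabilitation credit 16,000 kr → 179,830 kr

Parallel minimum levy:
  Adjusted income: 714,000 kr + 164,000 kr + 73,000 kr + 71,000 kr = 1,022,000 kr
  Less exemption 70,000 kr → base 952,000 kr
  952,000 kr × 23% = 218,960 kr

218,960 kr > 179,830 kr, so the parallel minimum levy is the binding amount.

218,960 kr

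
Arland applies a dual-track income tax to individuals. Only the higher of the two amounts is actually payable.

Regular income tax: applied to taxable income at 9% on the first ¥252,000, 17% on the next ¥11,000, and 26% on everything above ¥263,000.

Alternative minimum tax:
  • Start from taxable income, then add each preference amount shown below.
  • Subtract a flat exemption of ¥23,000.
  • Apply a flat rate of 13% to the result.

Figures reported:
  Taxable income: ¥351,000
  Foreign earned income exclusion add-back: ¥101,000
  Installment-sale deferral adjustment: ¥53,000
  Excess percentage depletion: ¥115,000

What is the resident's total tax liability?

Alternative minimum tax:
  Adjusted income: ¥351,000 + ¥101,000 + ¥53,000 + ¥115,000 = ¥620,000
  Less exemption ¥23,000 → base ¥597,000
  ¥597,000 × 13% = ¥77,610

Regular income tax:
  ¥252,000 × 9% = ¥22,680
  ¥11,000 × 17% = ¥1,870
  ¥88,000 × 26% = ¥22,880
  → ¥47,430

¥77,610 > ¥47,430, so the alternative minimum tax is the binding amount.

¥77,610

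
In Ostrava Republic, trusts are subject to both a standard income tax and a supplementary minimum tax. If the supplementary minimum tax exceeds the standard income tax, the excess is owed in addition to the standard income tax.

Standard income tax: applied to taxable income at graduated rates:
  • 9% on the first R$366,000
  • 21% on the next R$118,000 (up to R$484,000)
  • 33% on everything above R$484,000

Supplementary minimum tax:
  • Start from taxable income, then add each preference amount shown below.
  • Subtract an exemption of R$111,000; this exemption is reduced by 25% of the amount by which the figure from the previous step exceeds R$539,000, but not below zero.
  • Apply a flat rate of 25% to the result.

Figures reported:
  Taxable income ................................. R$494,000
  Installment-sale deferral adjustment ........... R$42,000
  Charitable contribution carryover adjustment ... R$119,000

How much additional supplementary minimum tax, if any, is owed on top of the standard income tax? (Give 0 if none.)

Supplementary minimum tax:
  Adjusted income: R$494,000 + R$42,000 + R$119,000 = R$655,000
  Exemption: R$111,000 − 25% × (R$655,000 − R$539,000) = R$111,000 − R$29,000 = R$82,000
  Base: R$655,000 − R$82,000 = R$573,000
  R$573,000 × 25% = R$143,250

Standard income tax:
  R$366,000 × 9% = R$32,940
  R$118,000 × 21% = R$24,780
  R$10,000 × 33% = R$3,300
  → R$61,020

Excess of supplementary minimum tax over standard income tax: R$143,250 − R$61,020 = R$82,230.

R$82,230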